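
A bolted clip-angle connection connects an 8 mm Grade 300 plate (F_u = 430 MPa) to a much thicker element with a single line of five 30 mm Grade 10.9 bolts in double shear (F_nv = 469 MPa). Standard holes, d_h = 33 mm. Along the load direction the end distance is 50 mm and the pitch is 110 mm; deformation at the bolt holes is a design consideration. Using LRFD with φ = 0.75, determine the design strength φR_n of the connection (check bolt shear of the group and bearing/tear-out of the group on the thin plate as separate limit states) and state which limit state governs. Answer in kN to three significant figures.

847 kN (bearing governs)

Bolt shear: A_b = π·30²/4 = 706.9 mm²; R_n = 469 × 706.9 × 5 × 2 / 1000 = 3315 kN → 0.75 × 3315 = 2490 kN.
Bearing (1.2 l_c t F_u ≤ 2.4 d t F_u): upper limit = 2.4·30·8·430 / 1000 = 247.7 kN.
  Edge l_c = 50 − 33/2 = 33.5 → r_n = 138.3 kN; interior l_c = 110 − 33 = 77 → r_n = 247.7 kN.
  R_n,bearing = 1·138.3 + 4·247.7 = 1129 kN → 0.75 × 1129 = 847 kN.
Bearing governs: 847 kN.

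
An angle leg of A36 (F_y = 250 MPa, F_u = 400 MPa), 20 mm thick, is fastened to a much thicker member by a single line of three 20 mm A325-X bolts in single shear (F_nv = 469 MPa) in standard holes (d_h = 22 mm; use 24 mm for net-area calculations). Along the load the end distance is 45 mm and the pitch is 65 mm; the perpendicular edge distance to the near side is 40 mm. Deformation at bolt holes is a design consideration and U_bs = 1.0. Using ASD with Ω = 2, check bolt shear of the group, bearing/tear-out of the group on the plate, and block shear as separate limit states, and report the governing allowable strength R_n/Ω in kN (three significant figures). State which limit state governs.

221 kN (bolt shear governs)

Bolt shear: A_b = π·20²/4 = 314.2 mm²; R_n = 469 × 314.2 × 3 × 1 / 1000 = 442 kN → 442 / 2 = 221 kN.
Bearing: edge l_c = 34, r_n = 326.4 kN; interior l_c = 43, r_n = 384 kN; R_n = 326.4 + 2·384 = 1094 kN → 547 kN.
Block shear: A_gv = 3500, A_nv = 2300, A_nt = 560 mm²; R_n = min(0.6F_uA_nv, 0.6F_yA_gv) + U_bs·F_u·A_nt = 749 kN → 374 kN.
Bolt shear governs: 221 kN.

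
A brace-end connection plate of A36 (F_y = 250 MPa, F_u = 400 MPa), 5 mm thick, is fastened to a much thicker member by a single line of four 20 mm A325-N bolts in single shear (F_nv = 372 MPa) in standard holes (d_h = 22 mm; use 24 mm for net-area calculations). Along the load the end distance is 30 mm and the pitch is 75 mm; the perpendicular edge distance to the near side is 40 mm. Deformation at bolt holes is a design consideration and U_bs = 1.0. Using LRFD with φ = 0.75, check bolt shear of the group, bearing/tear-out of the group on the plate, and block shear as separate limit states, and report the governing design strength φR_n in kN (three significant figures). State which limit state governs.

Bolt shear: A_b = π·20²/4 = 314.2 mm²; R_n = 372 × 314.2 × 4 × 1 / 1000 = 467.5 kN → 0.75 × 467.5 = 351 kN.
Bearing: edge l_c = 19, r_n = 45.6 kN; interior l_c = 53, r_n = 96 kN; R_n = 45.6 + 3·96 = 333.6 kN → 250 kN.
Block shear: A_gv = 1275, A_nv = 855, A_nt = 140 mm²; R_n = min(0.6F_uA_nv, 0.6F_yA_gv) + U_bs·F_u·A_nt = 247.2 kN → 185 kN.
Block shear governs: 185 kN.

185 kN (block shear governs)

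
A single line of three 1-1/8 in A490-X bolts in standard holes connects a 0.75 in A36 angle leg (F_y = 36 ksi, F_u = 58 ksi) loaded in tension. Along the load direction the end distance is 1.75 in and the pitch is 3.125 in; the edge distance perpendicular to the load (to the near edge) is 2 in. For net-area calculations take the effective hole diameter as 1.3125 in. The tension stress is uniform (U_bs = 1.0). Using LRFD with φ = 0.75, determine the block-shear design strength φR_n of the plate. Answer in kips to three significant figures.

Shear plane L_v = 1.75 + 2·3.125 = 8 in; A_gv = 8 × 0.75 = 6 in².
A_nv = (8 − 2.5·1.3125) × 0.75 = 3.539 in².
A_nt = (2 − 0.5·1.3125) × 0.75 = 1.008 in².
0.6 F_u A_nv = 123.2 kips; 0.6 F_y A_gv = 129.6 kips → shear rupture governs the shear term.
R_n = 123.2 + 1.0 × 58 × 1.008 = 181.6 kips.
Design strength φR_n = 0.75 × 181.6 = 136 kips.

136 kips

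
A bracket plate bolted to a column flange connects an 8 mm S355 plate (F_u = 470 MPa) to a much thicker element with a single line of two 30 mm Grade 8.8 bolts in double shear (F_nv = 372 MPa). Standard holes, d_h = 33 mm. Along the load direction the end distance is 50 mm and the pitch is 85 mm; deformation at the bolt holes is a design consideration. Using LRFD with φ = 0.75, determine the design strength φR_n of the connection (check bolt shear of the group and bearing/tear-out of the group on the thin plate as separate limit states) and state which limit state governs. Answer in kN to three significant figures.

Bolt shear: A_b = π·30²/4 = 706.9 mm²; R_n = 372 × 706.9 × 2 × 2 / 1000 = 1052 kN → 0.75 × 1052 = 789 kN.
Bearing (1.2 l_c t F_u ≤ 2.4 d t F_u): upper limit = 2.4·30·8·470 / 1000 = 270.7 kN.
  Edge l_c = 50 − 33/2 = 33.5 → r_n = 151.2 kN; interior l_c = 85 − 33 = 52 → r_n = 234.6 kN.
  R_n,bearing = 1·151.2 + 1·234.6 = 385.8 kN → 0.75 × 385.8 = 289 kN.
Bearing governs: 289 kN.

289 kN (bearing governs)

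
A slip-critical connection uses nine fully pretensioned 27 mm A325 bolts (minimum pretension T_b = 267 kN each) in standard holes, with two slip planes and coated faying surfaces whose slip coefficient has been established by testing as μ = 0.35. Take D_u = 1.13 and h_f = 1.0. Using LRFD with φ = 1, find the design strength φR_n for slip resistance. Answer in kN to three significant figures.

1900 kN

R_n = μ · D_u · h_f · T_b · n_s · n_b = 0.35 × 1.13 × 1.0 × 267 × 2 × 9 = 1901 kN.
Design strength φR_n = 1 × 1901 = 1900 kN.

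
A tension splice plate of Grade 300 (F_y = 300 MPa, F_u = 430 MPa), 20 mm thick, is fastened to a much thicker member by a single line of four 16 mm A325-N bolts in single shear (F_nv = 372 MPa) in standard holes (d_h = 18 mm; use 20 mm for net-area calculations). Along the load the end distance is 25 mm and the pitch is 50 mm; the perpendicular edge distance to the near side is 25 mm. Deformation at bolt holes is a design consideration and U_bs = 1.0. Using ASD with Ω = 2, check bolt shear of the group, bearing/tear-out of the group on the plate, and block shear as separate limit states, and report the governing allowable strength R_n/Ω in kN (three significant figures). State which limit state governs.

Bolt shear: A_b = π·16²/4 = 201.1 mm²; R_n = 372 × 201.1 × 4 × 1 / 1000 = 299.2 kN → 299.2 / 2 = 150 kN.
Bearing: edge l_c = 16, r_n = 165.1 kN; interior l_c = 32, r_n = 330.2 kN; R_n = 165.1 + 3·330.2 = 1156 kN → 578 kN.
Block shear: A_gv = 3500, A_nv = 2100, A_nt = 300 mm²; R_n = min(0.6F_uA_nv, 0.6F_yA_gv) + U_bs·F_u·A_nt = 670.8 kN → 335 kN.
Bolt shear governs: 150 kN.

150 kN (bolt shear governs)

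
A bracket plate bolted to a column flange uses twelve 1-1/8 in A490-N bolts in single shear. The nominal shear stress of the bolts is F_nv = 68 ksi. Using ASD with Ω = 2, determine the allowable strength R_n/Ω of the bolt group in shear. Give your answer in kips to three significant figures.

A_b = π × 1.125² / 4 = 0.994 in².
R_n = F_nv · A_b · n · n_s = 68 × 0.994 × 12 × 1 = 811.1 kips.
Allowable strength R_n/Ω = 811.1 / 2 = 406 kips.

406 kips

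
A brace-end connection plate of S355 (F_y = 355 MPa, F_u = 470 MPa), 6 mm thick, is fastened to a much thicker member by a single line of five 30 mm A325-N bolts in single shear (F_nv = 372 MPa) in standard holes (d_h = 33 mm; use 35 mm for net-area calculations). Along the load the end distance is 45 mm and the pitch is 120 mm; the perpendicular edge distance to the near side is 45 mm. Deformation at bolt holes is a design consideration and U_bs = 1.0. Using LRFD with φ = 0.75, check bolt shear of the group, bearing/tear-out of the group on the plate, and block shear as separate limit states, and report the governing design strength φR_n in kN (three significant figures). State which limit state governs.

525 kN (block shear governs)

Bolt shear: A_b = π·30²/4 = 706.9 mm²; R_n = 372 × 706.9 × 5 × 1 / 1000 = 1315 kN → 0.75 × 1315 = 986 kN.
Bearing: edge l_c = 28.5, r_n = 96.44 kN; interior l_c = 87, r_n = 203 kN; R_n = 96.44 + 4·203 = 908.6 kN → 681 kN.
Block shear: A_gv = 3150, A_nv = 2205, A_nt = 165 mm²; R_n = min(0.6F_uA_nv, 0.6F_yA_gv) + U_bs·F_u·A_nt = 699.4 kN → 525 kN.
Block shear governs: 525 kN.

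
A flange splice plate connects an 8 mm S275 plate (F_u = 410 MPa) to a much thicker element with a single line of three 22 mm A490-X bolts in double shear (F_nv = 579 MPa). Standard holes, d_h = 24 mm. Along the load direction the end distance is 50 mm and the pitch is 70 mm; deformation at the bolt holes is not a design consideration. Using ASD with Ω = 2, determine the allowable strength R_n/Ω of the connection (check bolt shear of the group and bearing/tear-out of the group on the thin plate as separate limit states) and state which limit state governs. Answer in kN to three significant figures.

Bolt shear: A_b = π·22²/4 = 380.1 mm²; R_n = 579 × 380.1 × 3 × 2 / 1000 = 1321 kN → 1321 / 2 = 660 kN.
Bearing (1.5 l_c t F_u ≤ 3.0 d t F_u): upper limit = 3.0·22·8·410 / 1000 = 216.5 kN.
  Edge l_c = 50 − 24/2 = 38 → r_n = 187 kN; interior l_c = 70 − 24 = 46 → r_n = 216.5 kN.
  R_n,bearing = 1·187 + 2·216.5 = 619.9 kN → 619.9 / 2 = 310 kN.
Bearing governs: 310 kN.

310 kN (bearing governs)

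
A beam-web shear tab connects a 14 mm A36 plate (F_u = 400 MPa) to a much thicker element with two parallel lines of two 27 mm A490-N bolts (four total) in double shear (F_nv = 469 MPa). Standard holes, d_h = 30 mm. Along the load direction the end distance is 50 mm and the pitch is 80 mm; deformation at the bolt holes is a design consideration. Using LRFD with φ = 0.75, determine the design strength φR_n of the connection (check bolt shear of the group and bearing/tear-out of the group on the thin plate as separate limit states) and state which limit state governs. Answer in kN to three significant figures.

Bolt shear: A_b = π·27²/4 = 572.6 mm²; R_n = 469 × 572.6 × 4 × 2 / 1000 = 2148 kN → 0.75 × 2148 = 1610 kN.
Bearing (1.2 l_c t F_u ≤ 2.4 d t F_u): upper limit = 2.4·27·14·400 / 1000 = 362.9 kN.
  Edge l_c = 50 − 30/2 = 35 → r_n = 235.2 kN; interior l_c = 80 − 30 = 50 → r_n = 336 kN.
  R_n,bearing = 2·235.2 + 2·336 = 1142 kN → 0.75 × 1142 = 857 kN.
Bearing governs: 857 kN.

857 kN (bearing governs)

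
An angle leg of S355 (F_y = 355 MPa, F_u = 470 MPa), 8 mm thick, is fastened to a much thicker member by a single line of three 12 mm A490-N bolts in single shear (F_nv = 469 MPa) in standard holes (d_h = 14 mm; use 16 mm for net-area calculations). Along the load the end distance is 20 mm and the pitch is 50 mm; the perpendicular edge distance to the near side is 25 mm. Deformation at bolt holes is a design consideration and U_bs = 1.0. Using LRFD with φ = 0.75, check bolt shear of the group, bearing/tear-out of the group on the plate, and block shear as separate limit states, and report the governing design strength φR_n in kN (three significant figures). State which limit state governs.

119 kN (bolt shear governs)

Bolt shear: A_b = π·12²/4 = 113.1 mm²; R_n = 469 × 113.1 × 3 × 1 / 1000 = 159.1 kN → 0.75 × 159.1 = 119 kN.
Bearing: edge l_c = 13, r_n = 58.66 kN; interior l_c = 36, r_n = 108.3 kN; R_n = 58.66 + 2·108.3 = 275.2 kN → 206 kN.
Block shear: A_gv = 960, A_nv = 640, A_nt = 136 mm²; R_n = min(0.6F_uA_nv, 0.6F_yA_gv) + U_bs·F_u·A_nt = 244.4 kN → 183 kN.
Bolt shear governs: 119 kN.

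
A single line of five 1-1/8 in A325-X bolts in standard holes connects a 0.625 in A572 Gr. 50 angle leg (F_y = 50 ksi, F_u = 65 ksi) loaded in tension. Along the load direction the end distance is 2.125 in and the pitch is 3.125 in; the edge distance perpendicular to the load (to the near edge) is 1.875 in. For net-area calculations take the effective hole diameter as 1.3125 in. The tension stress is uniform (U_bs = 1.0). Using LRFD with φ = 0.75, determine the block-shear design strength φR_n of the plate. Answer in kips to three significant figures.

Shear plane L_v = 2.125 + 4·3.125 = 14.62 in; A_gv = 14.62 × 0.625 = 9.141 in².
A_nv = (14.62 − 4.5·1.3125) × 0.625 = 5.449 in².
A_nt = (1.875 − 0.5·1.3125) × 0.625 = 0.7617 in².
0.6 F_u A_nv = 212.5 kips; 0.6 F_y A_gv = 274.2 kips → shear rupture governs the shear term.
R_n = 212.5 + 1.0 × 65 × 0.7617 = 262 kips.
Design strength φR_n = 0.75 × 262 = 197 kips.

197 kips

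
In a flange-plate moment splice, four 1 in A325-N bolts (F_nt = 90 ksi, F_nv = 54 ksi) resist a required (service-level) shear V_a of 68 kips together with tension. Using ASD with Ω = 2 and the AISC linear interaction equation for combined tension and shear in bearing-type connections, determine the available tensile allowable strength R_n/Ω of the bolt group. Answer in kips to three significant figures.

A_b = π·1²/4 = 0.7854 in²; f_rv = 68 / (4 × 0.7854) = 21.65 ksi.
F'_nt = 1.3 F_nt − (Ω F_nt / F_nv) f_rv = 1.3·90 − (2·90/54)·21.65 = 44.85 ksi, capped at F_nt → F'_nt = 44.85 ksi.
R_n = F'_nt · A_b · n = 44.85 × 0.7854 × 4 = 140.9 kips.
Allowable strength R_n/Ω = 140.9 / 2 = 70.4 kips.

70.4 kips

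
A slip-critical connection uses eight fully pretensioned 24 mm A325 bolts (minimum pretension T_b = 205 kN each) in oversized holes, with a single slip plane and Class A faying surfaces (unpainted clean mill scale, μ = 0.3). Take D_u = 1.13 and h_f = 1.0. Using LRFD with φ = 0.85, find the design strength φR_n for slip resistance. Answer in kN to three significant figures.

R_n = μ · D_u · h_f · T_b · n_s · n_b = 0.3 × 1.13 × 1.0 × 205 × 1 × 8 = 556 kN.
Design strength φR_n = 0.85 × 556 = 473 kN.

473 kN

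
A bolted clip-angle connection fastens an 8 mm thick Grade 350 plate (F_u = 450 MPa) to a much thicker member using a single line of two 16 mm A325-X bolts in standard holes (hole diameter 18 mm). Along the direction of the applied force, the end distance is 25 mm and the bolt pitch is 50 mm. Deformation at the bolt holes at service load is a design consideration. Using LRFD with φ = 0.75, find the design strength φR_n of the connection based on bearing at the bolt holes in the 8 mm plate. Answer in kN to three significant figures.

156 kN

Per bolt r_n = 1.2 l_c t F_u ≤ 2.4 d t F_u; upper limit = 2.4 × 16 × 8 × 450 / 1000 = 138.2 kN.
Edge bolt: l_c = 25 − 18/2 = 16 mm → 1.2 × 16 × 8 × 450 / 1000 = 69.12 → r_n = 69.12 kN.
Interior bolts: l_c = 50 − 18 = 32 mm → 1.2 × 32 × 8 × 450 / 1000 = 138.2 → r_n = 138.2 kN.
R_n = 1 × 69.12 + 1 × 138.2 = 207.4 kN.
Design strength φR_n = 0.75 × 207.4 = 156 kN.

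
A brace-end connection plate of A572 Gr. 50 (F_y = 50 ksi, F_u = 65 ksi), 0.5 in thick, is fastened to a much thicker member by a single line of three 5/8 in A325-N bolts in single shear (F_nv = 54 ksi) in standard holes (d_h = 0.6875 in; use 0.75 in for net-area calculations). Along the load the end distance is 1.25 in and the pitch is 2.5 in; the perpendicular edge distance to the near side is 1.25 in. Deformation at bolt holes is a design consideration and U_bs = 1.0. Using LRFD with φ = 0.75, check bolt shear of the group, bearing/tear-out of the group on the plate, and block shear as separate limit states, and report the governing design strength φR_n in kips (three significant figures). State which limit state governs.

Bolt shear: A_b = π·0.625²/4 = 0.3068 in²; R_n = 54 × 0.3068 × 3 × 1 = 49.7 kips → 0.75 × 49.7 = 37.3 kips.
Bearing: edge l_c = 0.9062, r_n = 35.34 kips; interior l_c = 1.812, r_n = 48.75 kips; R_n = 35.34 + 2·48.75 = 132.8 kips → 99.6 kips.
Block shear: A_gv = 3.125, A_nv = 2.188, A_nt = 0.4375 in²; R_n = min(0.6F_uA_nv, 0.6F_yA_gv) + U_bs·F_u·A_nt = 113.8 kips → 85.3 kips.
Bolt shear governs: 37.3 kips.

37.3 kips (bolt shear governs)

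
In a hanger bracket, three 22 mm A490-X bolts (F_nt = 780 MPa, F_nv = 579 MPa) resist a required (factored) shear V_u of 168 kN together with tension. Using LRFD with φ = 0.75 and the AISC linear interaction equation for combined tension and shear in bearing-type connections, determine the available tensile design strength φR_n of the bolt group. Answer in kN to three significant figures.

A_b = π·22²/4 = 380.1 mm²; f_rv = 168 × 1000 / (3 × 380.1) = 147.3 MPa.
F'_nt = 1.3 F_nt − (F_nt / φF_nv) f_rv = 1.3·780 − (780/(0.75·579))·147.3 = 749.4 MPa, capped at F_nt → F'_nt = 749.4 MPa.
R_n = F'_nt · A_b · n = 749.4 × 380.1 × 3 / 1000 = 854.6 kN.
Design strength φR_n = 0.75 × 854.6 = 641 kN.

641 kN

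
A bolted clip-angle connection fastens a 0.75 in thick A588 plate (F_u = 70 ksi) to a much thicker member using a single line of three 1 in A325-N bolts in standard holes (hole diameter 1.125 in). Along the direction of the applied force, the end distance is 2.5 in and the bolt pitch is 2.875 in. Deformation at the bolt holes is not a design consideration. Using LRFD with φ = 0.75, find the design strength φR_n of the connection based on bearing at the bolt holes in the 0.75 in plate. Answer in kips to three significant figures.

Per bolt r_n = 1.5 l_c t F_u ≤ 3.0 d t F_u; upper limit = 3.0 × 1 × 0.75 × 70 = 157.5 kips.
Edge bolt: l_c = 2.5 − 1.125/2 = 1.938 in → 1.5 × 1.938 × 0.75 × 70 = 152.6 → r_n = 152.6 kips.
Interior bolts: l_c = 2.875 − 1.125 = 1.75 in → 1.5 × 1.75 × 0.75 × 70 = 137.8 → r_n = 137.8 kips.
R_n = 1 × 152.6 + 2 × 137.8 = 428.2 kips.
Design strength φR_n = 0.75 × 428.2 = 321 kips.

321 kips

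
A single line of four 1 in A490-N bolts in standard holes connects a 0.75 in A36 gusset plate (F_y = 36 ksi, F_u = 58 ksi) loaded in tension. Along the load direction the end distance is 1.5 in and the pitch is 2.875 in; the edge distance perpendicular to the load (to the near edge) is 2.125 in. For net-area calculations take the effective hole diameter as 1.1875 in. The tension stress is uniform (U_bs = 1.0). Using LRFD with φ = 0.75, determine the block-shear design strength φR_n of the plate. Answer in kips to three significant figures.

Shear plane L_v = 1.5 + 3·2.875 = 10.12 in; A_gv = 10.12 × 0.75 = 7.594 in².
A_nv = (10.12 − 3.5·1.1875) × 0.75 = 4.477 in².
A_nt = (2.125 − 0.5·1.1875) × 0.75 = 1.148 in².
0.6 F_u A_nv = 155.8 kips; 0.6 F_y A_gv = 164 kips → shear rupture governs the shear term.
R_n = 155.8 + 1.0 × 58 × 1.148 = 222.4 kips.
Design strength φR_n = 0.75 × 222.4 = 167 kips.

167 kips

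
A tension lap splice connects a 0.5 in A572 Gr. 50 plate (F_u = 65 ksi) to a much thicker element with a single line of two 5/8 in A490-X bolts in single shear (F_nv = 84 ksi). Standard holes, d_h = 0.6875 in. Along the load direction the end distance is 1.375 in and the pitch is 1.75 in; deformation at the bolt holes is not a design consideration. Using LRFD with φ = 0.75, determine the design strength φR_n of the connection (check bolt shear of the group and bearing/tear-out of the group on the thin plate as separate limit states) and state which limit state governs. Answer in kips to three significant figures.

Bolt shear: A_b = π·0.625²/4 = 0.3068 in²; R_n = 84 × 0.3068 × 2 × 1 = 51.54 kips → 0.75 × 51.54 = 38.7 kips.
Bearing (1.5 l_c t F_u ≤ 3.0 d t F_u): upper limit = 3.0·0.625·0.5·65 = 60.94 kips.
  Edge l_c = 1.375 − 0.6875/2 = 1.031 → r_n = 50.27 kips; interior l_c = 1.75 − 0.6875 = 1.062 → r_n = 51.8 kips.
  R_n,bearing = 1·50.27 + 1·51.8 = 102.1 kips → 0.75 × 102.1 = 76.6 kips.
Bolt shear governs: 38.7 kips.

38.7 kips (bolt shear governs)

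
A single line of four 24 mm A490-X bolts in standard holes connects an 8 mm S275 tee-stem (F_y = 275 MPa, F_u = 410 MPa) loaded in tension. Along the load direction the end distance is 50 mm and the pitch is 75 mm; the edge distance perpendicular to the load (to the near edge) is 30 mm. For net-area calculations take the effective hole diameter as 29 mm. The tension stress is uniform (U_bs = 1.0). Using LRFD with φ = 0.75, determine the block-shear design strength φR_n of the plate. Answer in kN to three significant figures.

Shear plane L_v = 50 + 3·75 = 275 mm; A_gv = 275 × 8 = 2200 mm².
A_nv = (275 − 3.5·29) × 8 = 1388 mm².
A_nt = (30 − 0.5·29) × 8 = 124 mm².
0.6 F_u A_nv = 341.4 kN; 0.6 F_y A_gv = 363 kN → shear rupture governs the shear term.
R_n = 341.4 + 1.0 × 410 × 124 / 1000 = 392.3 kN.
Design strength φR_n = 0.75 × 392.3 = 294 kN.

294 kN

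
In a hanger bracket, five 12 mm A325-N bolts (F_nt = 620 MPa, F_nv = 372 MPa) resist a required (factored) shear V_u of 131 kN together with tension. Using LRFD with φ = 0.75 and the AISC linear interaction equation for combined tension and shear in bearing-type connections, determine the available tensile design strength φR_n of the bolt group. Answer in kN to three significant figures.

A_b = π·12²/4 = 113.1 mm²; f_rv = 131 × 1000 / (5 × 113.1) = 231.7 MPa.
F'_nt = 1.3 F_nt − (F_nt / φF_nv) f_rv = 1.3·620 − (620/(0.75·372))·231.7 = 291.2 MPa, capped at F_nt → F'_nt = 291.2 MPa.
R_n = F'_nt · A_b · n = 291.2 × 113.1 × 5 / 1000 = 164.7 kN.
Design strength φR_n = 0.75 × 164.7 = 124 kN.

124 kN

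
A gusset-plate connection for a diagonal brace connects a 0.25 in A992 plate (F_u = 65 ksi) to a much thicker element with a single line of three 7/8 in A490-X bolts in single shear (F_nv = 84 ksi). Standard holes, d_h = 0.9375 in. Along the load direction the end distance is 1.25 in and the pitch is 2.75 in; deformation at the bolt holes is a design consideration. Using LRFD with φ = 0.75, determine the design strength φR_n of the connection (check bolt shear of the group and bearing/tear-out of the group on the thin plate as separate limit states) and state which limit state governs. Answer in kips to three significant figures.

Bolt shear: A_b = π·0.875²/4 = 0.6013 in²; R_n = 84 × 0.6013 × 3 × 1 = 151.5 kips → 0.75 × 151.5 = 114 kips.
Bearing (1.2 l_c t F_u ≤ 2.4 d t F_u): upper limit = 2.4·0.875·0.25·65 = 34.12 kips.
  Edge l_c = 1.25 − 0.9375/2 = 0.7812 → r_n = 15.23 kips; interior l_c = 2.75 − 0.9375 = 1.812 → r_n = 34.12 kips.
  R_n,bearing = 1·15.23 + 2·34.12 = 83.48 kips → 0.75 × 83.48 = 62.6 kips.
Bearing governs: 62.6 kips.

62.6 kips (bearing governs)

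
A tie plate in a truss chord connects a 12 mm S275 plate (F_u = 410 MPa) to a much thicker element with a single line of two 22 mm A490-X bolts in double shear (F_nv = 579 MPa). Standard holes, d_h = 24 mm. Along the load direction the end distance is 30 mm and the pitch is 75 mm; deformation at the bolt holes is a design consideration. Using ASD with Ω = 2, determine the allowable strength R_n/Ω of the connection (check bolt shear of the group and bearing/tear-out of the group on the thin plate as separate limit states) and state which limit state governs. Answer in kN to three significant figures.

Bolt shear: A_b = π·22²/4 = 380.1 mm²; R_n = 579 × 380.1 × 2 × 2 / 1000 = 880.4 kN → 880.4 / 2 = 440 kN.
Bearing (1.2 l_c t F_u ≤ 2.4 d t F_u): upper limit = 2.4·22·12·410 / 1000 = 259.8 kN.
  Edge l_c = 30 − 24/2 = 18 → r_n = 106.3 kN; interior l_c = 75 − 24 = 51 → r_n = 259.8 kN.
  R_n,bearing = 1·106.3 + 1·259.8 = 366 kN → 366 / 2 = 183 kN.
Bearing governs: 183 kN.

183 kN (bearing governs)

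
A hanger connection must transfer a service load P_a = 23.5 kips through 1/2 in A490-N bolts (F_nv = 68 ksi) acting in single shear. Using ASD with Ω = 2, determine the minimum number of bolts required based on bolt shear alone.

4 bolts

A_b = π·0.5²/4 = 0.1963 in².
Per-bolt allowable strength R_n/Ω = 68 × 0.1963 × 1 / 2 = 6.676 kips.
n ≥ 23.5 / 6.676 = 3.52 → use 4 bolts.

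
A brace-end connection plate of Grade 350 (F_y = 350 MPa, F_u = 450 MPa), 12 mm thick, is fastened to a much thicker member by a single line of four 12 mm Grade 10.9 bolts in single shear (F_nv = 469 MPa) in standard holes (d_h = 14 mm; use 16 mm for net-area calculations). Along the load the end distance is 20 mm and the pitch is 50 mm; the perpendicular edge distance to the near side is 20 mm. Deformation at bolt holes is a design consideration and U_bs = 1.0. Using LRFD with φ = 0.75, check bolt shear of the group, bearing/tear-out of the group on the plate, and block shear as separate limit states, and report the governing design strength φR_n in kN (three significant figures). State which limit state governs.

159 kN (bolt shear governs)

Bolt shear: A_b = π·12²/4 = 113.1 mm²; R_n = 469 × 113.1 × 4 × 1 / 1000 = 212.2 kN → 0.75 × 212.2 = 159 kN.
Bearing: edge l_c = 13, r_n = 84.24 kN; interior l_c = 36, r_n = 155.5 kN; R_n = 84.24 + 3·155.5 = 550.8 kN → 413 kN.
Block shear: A_gv = 2040, A_nv = 1368, A_nt = 144 mm²; R_n = min(0.6F_uA_nv, 0.6F_yA_gv) + U_bs·F_u·A_nt = 434.2 kN → 326 kN.
Bolt shear governs: 159 kN.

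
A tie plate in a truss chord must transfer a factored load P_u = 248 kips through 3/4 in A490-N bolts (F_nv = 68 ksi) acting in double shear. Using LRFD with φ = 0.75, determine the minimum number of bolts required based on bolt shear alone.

A_b = π·0.75²/4 = 0.4418 in².
Per-bolt design strength φR_n = 0.75 × 68 × 0.4418 × 2 = 45.06 kips.
n ≥ 248 / 45.06 = 5.504 → use 6 bolts.

6 bolts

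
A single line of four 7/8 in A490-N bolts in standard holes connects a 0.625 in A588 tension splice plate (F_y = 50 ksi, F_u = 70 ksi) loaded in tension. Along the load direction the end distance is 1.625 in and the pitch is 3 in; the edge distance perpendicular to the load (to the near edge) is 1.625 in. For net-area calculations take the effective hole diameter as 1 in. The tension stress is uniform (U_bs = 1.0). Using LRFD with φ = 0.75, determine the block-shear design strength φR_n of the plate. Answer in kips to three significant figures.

177 kips

Shear plane L_v = 1.625 + 3·3 = 10.62 in; A_gv = 10.62 × 0.625 = 6.641 in².
A_nv = (10.62 − 3.5·1) × 0.625 = 4.453 in².
A_nt = (1.625 − 0.5·1) × 0.625 = 0.7031 in².
0.6 F_u A_nv = 187 kips; 0.6 F_y A_gv = 199.2 kips → shear rupture governs the shear term.
R_n = 187 + 1.0 × 70 × 0.7031 = 236.2 kips.
Design strength φR_n = 0.75 × 236.2 = 177 kips.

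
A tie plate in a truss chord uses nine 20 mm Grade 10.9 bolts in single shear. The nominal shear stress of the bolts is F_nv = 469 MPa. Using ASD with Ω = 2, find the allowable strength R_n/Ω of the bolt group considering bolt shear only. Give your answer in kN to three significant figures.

663 kN

A_b = π × 20² / 4 = 314.2 mm².
R_n = F_nv · A_b · n · n_s = 469 × 314.2 × 9 × 1 / 1000 = 1326 kN.
Allowable strength R_n/Ω = 1326 / 2 = 663 kN.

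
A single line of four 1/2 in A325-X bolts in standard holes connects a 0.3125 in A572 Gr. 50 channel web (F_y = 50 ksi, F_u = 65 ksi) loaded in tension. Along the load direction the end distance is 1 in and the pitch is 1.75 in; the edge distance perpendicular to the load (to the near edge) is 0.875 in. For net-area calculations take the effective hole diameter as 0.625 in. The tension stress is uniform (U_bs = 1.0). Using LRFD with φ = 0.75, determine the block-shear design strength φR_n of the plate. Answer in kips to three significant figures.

45.7 kips

Shear plane L_v = 1 + 3·1.75 = 6.25 in; A_gv = 6.25 × 0.3125 = 1.953 in².
A_nv = (6.25 − 3.5·0.625) × 0.3125 = 1.27 in².
A_nt = (0.875 − 0.5·0.625) × 0.3125 = 0.1758 in².
0.6 F_u A_nv = 49.51 kips; 0.6 F_y A_gv = 58.59 kips → shear rupture governs the shear term.
R_n = 49.51 + 1.0 × 65 × 0.1758 = 60.94 kips.
Design strength φR_n = 0.75 × 60.94 = 45.7 kips.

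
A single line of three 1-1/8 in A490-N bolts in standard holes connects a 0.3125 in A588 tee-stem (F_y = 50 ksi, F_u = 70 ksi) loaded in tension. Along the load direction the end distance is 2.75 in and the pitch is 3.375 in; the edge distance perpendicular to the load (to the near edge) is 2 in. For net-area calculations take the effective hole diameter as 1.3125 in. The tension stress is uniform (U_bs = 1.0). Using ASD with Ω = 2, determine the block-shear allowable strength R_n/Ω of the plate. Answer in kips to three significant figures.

Shear plane L_v = 2.75 + 2·3.375 = 9.5 in; A_gv = 9.5 × 0.3125 = 2.969 in².
A_nv = (9.5 − 2.5·1.3125) × 0.3125 = 1.943 in².
A_nt = (2 − 0.5·1.3125) × 0.3125 = 0.4199 in².
0.6 F_u A_nv = 81.62 kips; 0.6 F_y A_gv = 89.06 kips → shear rupture governs the shear term.
R_n = 81.62 + 1.0 × 70 × 0.4199 = 111 kips.
Allowable strength R_n/Ω = 111 / 2 = 55.5 kips.

55.5 kips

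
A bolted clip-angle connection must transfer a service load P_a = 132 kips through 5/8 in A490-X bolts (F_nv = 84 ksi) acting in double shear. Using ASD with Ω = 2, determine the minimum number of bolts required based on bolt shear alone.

A_b = π·0.625²/4 = 0.3068 in².
Per-bolt allowable strength R_n/Ω = 84 × 0.3068 × 2 / 2 = 25.77 kips.
n ≥ 132 / 25.77 = 5.122 → use 6 bolts.

6 bolts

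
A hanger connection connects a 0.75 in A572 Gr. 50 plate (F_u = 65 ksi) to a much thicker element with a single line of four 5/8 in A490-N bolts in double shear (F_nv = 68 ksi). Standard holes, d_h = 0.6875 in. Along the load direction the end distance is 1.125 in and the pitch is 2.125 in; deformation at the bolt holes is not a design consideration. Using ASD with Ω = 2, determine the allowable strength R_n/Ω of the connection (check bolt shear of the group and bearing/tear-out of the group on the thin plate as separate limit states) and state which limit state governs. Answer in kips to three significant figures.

Bolt shear: A_b = π·0.625²/4 = 0.3068 in²; R_n = 68 × 0.3068 × 4 × 2 = 166.9 kips → 166.9 / 2 = 83.4 kips.
Bearing (1.5 l_c t F_u ≤ 3.0 d t F_u): upper limit = 3.0·0.625·0.75·65 = 91.41 kips.
  Edge l_c = 1.125 − 0.6875/2 = 0.7812 → r_n = 57.13 kips; interior l_c = 2.125 − 0.6875 = 1.438 → r_n = 91.41 kips.
  R_n,bearing = 1·57.13 + 3·91.41 = 331.3 kips → 331.3 / 2 = 166 kips.
Bolt shear governs: 83.4 kips.

83.4 kips (bolt shear governs)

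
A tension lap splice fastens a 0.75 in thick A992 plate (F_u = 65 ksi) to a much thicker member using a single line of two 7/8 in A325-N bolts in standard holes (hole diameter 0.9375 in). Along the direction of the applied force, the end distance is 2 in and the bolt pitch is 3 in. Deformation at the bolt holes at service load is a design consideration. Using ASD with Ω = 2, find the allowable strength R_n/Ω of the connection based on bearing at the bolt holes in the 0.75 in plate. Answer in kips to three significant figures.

Per bolt r_n = 1.2 l_c t F_u ≤ 2.4 d t F_u; upper limit = 2.4 × 0.875 × 0.75 × 65 = 102.4 kips.
Edge bolt: l_c = 2 − 0.9375/2 = 1.531 in → 1.2 × 1.531 × 0.75 × 65 = 89.58 → r_n = 89.58 kips.
Interior bolts: l_c = 3 − 0.9375 = 2.062 in → 1.2 × 2.062 × 0.75 × 65 = 120.7 → r_n = 102.4 kips.
R_n = 1 × 89.58 + 1 × 102.4 = 192 kips.
Allowable strength R_n/Ω = 192 / 2 = 96 kips.

96 kips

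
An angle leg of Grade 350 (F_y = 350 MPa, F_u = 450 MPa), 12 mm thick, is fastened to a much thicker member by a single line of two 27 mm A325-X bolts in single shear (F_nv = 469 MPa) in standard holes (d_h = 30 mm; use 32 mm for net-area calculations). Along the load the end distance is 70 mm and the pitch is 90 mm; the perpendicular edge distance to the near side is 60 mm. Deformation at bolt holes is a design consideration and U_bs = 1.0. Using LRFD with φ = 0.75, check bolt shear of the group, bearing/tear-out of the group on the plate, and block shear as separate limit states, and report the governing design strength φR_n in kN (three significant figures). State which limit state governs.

403 kN (bolt shear governs)

Bolt shear: A_b = π·27²/4 = 572.6 mm²; R_n = 469 × 572.6 × 2 × 1 / 1000 = 537.1 kN → 0.75 × 537.1 = 403 kN.
Bearing: edge l_c = 55, r_n = 349.9 kN; interior l_c = 60, r_n = 349.9 kN; R_n = 349.9 + 1·349.9 = 699.8 kN → 525 kN.
Block shear: A_gv = 1920, A_nv = 1344, A_nt = 528 mm²; R_n = min(0.6F_uA_nv, 0.6F_yA_gv) + U_bs·F_u·A_nt = 600.5 kN → 450 kN.
Bolt shear governs: 403 kN.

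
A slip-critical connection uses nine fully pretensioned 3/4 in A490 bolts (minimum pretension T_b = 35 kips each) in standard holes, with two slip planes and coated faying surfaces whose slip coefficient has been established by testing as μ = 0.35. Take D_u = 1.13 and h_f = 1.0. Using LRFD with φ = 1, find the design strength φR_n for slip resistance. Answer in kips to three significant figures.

249 kips

R_n = μ · D_u · h_f · T_b · n_s · n_b = 0.35 × 1.13 × 1.0 × 35 × 2 × 9 = 249.2 kips.
Design strength φR_n = 1 × 249.2 = 249 kips.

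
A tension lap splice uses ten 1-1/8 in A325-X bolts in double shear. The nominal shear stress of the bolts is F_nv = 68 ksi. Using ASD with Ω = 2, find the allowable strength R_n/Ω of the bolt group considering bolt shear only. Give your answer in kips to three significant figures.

A_b = π × 1.125² / 4 = 0.994 in².
R_n = F_nv · A_b · n · n_s = 68 × 0.994 × 10 × 2 = 1352 kips.
Allowable strength R_n/Ω = 1352 / 2 = 676 kips.

676 kips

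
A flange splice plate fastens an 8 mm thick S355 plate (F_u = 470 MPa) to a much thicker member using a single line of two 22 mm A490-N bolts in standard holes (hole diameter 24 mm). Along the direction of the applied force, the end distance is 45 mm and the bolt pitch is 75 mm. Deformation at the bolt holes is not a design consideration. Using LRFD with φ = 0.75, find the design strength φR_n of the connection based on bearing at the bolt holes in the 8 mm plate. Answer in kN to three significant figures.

Per bolt r_n = 1.5 l_c t F_u ≤ 3.0 d t F_u; upper limit = 3.0 × 22 × 8 × 470 / 1000 = 248.2 kN.
Edge bolt: l_c = 45 − 24/2 = 33 mm → 1.5 × 33 × 8 × 470 / 1000 = 186.1 → r_n = 186.1 kN.
Interior bolts: l_c = 75 − 24 = 51 mm → 1.5 × 51 × 8 × 470 / 1000 = 287.6 → r_n = 248.2 kN.
R_n = 1 × 186.1 + 1 × 248.2 = 434.3 kN.
Design strength φR_n = 0.75 × 434.3 = 326 kN.

326 kN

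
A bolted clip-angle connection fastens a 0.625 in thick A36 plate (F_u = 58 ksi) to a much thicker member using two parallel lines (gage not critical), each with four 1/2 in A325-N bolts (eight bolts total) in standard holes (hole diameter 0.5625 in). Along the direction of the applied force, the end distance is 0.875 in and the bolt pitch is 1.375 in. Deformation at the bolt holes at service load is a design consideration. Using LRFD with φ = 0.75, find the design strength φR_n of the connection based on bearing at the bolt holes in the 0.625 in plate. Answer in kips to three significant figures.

198 kips

Per bolt r_n = 1.2 l_c t F_u ≤ 2.4 d t F_u; upper limit = 2.4 × 0.5 × 0.625 × 58 = 43.5 kips.
Edge bolt: l_c = 0.875 − 0.5625/2 = 0.5938 in → 1.2 × 0.5938 × 0.625 × 58 = 25.83 → r_n = 25.83 kips.
Interior bolts: l_c = 1.375 − 0.5625 = 0.8125 in → 1.2 × 0.8125 × 0.625 × 58 = 35.34 → r_n = 35.34 kips.
R_n = 2 × 25.83 + 6 × 35.34 = 263.7 kips.
Design strength φR_n = 0.75 × 263.7 = 198 kips.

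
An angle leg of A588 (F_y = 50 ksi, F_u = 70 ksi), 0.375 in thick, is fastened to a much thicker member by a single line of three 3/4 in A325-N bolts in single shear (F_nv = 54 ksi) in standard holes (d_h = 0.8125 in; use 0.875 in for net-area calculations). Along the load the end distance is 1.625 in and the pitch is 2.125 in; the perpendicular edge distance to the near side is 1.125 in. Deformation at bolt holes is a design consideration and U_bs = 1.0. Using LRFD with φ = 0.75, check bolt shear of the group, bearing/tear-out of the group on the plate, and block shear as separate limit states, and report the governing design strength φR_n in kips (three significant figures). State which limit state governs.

Bolt shear: A_b = π·0.75²/4 = 0.4418 in²; R_n = 54 × 0.4418 × 3 × 1 = 71.57 kips → 0.75 × 71.57 = 53.7 kips.
Bearing: edge l_c = 1.219, r_n = 38.39 kips; interior l_c = 1.312, r_n = 41.34 kips; R_n = 38.39 + 2·41.34 = 121.1 kips → 90.8 kips.
Block shear: A_gv = 2.203, A_nv = 1.383, A_nt = 0.2578 in²; R_n = min(0.6F_uA_nv, 0.6F_yA_gv) + U_bs·F_u·A_nt = 76.12 kips → 57.1 kips.
Bolt shear governs: 53.7 kips.

53.7 kips (bolt shear governs)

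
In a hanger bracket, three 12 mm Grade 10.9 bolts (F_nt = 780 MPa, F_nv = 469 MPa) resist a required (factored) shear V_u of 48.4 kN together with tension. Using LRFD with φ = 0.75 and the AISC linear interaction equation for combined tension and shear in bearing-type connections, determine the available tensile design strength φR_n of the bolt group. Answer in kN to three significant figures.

A_b = π·12²/4 = 113.1 mm²; f_rv = 48.4 × 1000 / (3 × 113.1) = 142.6 MPa.
F'_nt = 1.3 F_nt − (F_nt / φF_nv) f_rv = 1.3·780 − (780/(0.75·469))·142.6 = 697.7 MPa, capped at F_nt → F'_nt = 697.7 MPa.
R_n = F'_nt · A_b · n = 697.7 × 113.1 × 3 / 1000 = 236.7 kN.
Design strength φR_n = 0.75 × 236.7 = 178 kN.

178 kN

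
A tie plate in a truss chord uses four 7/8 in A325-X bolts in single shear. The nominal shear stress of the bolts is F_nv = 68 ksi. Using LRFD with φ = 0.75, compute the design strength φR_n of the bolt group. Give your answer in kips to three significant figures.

A_b = π × 0.875² / 4 = 0.6013 in².
R_n = F_nv · A_b · n · n_s = 68 × 0.6013 × 4 × 1 = 163.6 kips.
Design strength φR_n = 0.75 × 163.6 = 123 kips.

123 kips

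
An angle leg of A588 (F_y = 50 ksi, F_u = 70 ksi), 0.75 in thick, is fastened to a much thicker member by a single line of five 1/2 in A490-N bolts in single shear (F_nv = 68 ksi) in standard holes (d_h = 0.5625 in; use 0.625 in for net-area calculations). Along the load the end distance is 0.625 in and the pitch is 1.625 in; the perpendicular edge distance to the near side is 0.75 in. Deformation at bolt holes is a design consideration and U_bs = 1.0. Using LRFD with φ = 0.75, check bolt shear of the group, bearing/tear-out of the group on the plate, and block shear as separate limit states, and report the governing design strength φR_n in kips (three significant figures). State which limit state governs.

50.1 kips (bolt shear governs)

Bolt shear: A_b = π·0.5²/4 = 0.1963 in²; R_n = 68 × 0.1963 × 5 × 1 = 66.76 kips → 0.75 × 66.76 = 50.1 kips.
Bearing: edge l_c = 0.3438, r_n = 21.66 kips; interior l_c = 1.062, r_n = 63 kips; R_n = 21.66 + 4·63 = 273.7 kips → 205 kips.
Block shear: A_gv = 5.344, A_nv = 3.234, A_nt = 0.3281 in²; R_n = min(0.6F_uA_nv, 0.6F_yA_gv) + U_bs·F_u·A_nt = 158.8 kips → 119 kips.
Bolt shear governs: 50.1 kips.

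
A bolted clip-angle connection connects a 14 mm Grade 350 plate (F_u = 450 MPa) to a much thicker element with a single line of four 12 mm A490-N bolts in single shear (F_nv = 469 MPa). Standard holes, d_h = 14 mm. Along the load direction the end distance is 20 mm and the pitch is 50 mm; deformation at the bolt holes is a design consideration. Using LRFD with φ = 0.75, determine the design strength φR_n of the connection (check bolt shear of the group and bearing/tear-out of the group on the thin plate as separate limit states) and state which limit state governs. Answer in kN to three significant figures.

159 kN (bolt shear governs)

Bolt shear: A_b = π·12²/4 = 113.1 mm²; R_n = 469 × 113.1 × 4 × 1 / 1000 = 212.2 kN → 0.75 × 212.2 = 159 kN.
Bearing (1.2 l_c t F_u ≤ 2.4 d t F_u): upper limit = 2.4·12·14·450 / 1000 = 181.4 kN.
  Edge l_c = 20 − 14/2 = 13 → r_n = 98.28 kN; interior l_c = 50 − 14 = 36 → r_n = 181.4 kN.
  R_n,bearing = 1·98.28 + 3·181.4 = 642.6 kN → 0.75 × 642.6 = 482 kN.
Bolt shear governs: 159 kN.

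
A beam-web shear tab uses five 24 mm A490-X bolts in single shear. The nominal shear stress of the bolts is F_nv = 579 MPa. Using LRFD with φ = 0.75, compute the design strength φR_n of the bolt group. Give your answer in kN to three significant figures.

982 kN

A_b = π × 24² / 4 = 452.4 mm².
R_n = F_nv · A_b · n · n_s = 579 × 452.4 × 5 × 1 / 1000 = 1310 kN.
Design strength φR_n = 0.75 × 1310 = 982 kN.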